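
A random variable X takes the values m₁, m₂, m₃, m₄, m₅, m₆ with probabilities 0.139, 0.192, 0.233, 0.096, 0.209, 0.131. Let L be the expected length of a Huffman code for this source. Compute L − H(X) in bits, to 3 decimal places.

Entropy H = −Σ p log₂ p ≈ 2.5232 bits.
Huffman merges: 12/125+131/1000→227/1000; 139/1000+24/125→331/1000; 209/1000+227/1000→109/250; 233/1000+331/1000→141/250; 109/250+141/250→1. L = 1279/500 ≈ 2.5580.
L − H = 2.5580 − 2.5232 = 0.035 bits.

0.035 bits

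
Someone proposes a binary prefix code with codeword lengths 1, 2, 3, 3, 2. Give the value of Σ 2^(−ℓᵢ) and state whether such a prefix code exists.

1.25; no

With common denominator 2^3 = 8: Σ 2^(−ℓᵢ) = 4/8 + 2/8 + 1/8 + 1/8 + 2/8 = 10/8 = 1.25.
Kraft's inequality requires Σ ≤ 1; here Σ = 1.25 > 1, so no such prefix code exists.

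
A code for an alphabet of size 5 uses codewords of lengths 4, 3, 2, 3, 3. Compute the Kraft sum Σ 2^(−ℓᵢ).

0.6875

With common denominator 2^4 = 16: Σ 2^(−ℓᵢ) = 1/16 + 2/16 + 4/16 + 2/16 + 2/16 = 11/16 = 0.6875.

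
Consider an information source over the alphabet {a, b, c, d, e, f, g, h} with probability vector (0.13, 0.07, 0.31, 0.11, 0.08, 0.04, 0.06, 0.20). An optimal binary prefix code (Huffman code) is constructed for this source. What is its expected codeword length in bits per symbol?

Repeatedly combine the two least-probable nodes; the expected code length is the sum of the merged weights.
merge 1/25 + 3/50 → 1/10
merge 7/100 + 2/25 → 3/20
merge 1/10 + 11/100 → 21/100
merge 13/100 + 3/20 → 7/25
merge 1/5 + 21/100 → 41/100
merge 7/25 + 31/100 → 59/100
merge 41/100 + 59/100 → 1
L = 1/10 + 3/20 + 21/100 + 7/25 + 41/100 + 59/100 + 1 = 137/50 = 2.74 bits/symbol.

2.74 bits/symbol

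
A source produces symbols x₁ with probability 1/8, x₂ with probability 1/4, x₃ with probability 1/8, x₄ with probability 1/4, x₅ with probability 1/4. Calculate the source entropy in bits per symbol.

2.25 bits

Each probability is a power of 1/2, so log₂(1/p) is an integer.
H = Σ p·log₂(1/p) = 1/8·3 + 1/4·2 + 1/8·3 + 1/4·2 + 1/4·2 = 2.25 bits.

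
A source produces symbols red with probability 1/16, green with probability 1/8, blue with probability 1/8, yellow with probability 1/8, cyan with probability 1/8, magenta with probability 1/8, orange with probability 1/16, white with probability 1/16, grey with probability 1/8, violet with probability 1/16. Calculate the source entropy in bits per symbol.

3.25 bits

Each probability is a power of 1/2, so log₂(1/p) is an integer.
H = Σ p·log₂(1/p) = 1/16·4 + 1/8·3 + 1/8·3 + 1/8·3 + 1/8·3 + 1/8·3 + 1/16·4 + 1/16·4 + 1/8·3 + 1/16·4 = 3.25 bits.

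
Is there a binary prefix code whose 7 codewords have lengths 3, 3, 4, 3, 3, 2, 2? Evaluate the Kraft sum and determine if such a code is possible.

1.0625; no

With common denominator 2^4 = 16: Σ 2^(−ℓᵢ) = 2/16 + 2/16 + 1/16 + 2/16 + 2/16 + 4/16 + 4/16 = 17/16 = 1.0625.
Kraft's inequality requires Σ ≤ 1; here Σ = 1.0625 > 1, so no such prefix code exists.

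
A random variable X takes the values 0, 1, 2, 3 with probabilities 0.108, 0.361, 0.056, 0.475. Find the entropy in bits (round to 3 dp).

1.620 bits

H = −Σ pᵢ log₂ pᵢ.
−0.108·log₂(0.108) = 0.3468
−0.361·log₂(0.361) = 0.5306
−0.056·log₂(0.056) = 0.2329
−0.475·log₂(0.475) = 0.5102
Sum ≈ 1.6204 → 1.620 bits.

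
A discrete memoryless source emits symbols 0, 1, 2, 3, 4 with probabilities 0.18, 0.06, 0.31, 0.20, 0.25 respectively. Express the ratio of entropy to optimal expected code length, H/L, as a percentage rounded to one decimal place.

97.2%

Entropy H = −Σ p log₂ p ≈ 2.1770 bits.
Huffman merges: 3/50+9/50→6/25; 1/5+6/25→11/25; 1/4+31/100→14/25; 11/25+14/25→1. L = 56/25 ≈ 2.2400.
Efficiency = H/L = 2.1770/2.2400 = 97.2%.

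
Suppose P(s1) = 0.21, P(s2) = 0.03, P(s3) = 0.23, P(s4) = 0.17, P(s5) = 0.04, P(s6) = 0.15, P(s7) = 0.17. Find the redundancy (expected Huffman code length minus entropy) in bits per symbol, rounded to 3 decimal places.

0.052 bits

Entropy H = −Σ p log₂ p ≈ 2.5777 bits.
Huffman merges: 3/100+1/25→7/100; 7/100+3/20→11/50; 17/100+17/100→17/50; 21/100+11/50→43/100; 23/100+17/50→57/100; 43/100+57/100→1. L = 263/100 ≈ 2.6300.
L − H = 2.6300 − 2.5777 = 0.052 bits.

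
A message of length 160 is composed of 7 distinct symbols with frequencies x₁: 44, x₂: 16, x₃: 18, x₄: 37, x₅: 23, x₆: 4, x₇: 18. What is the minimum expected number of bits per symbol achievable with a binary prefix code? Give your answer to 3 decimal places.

Probabilities are the counts divided by 160.
Repeatedly combine the two least-probable nodes; the expected code length is the sum of the merged weights.
merge 1/40 + 1/10 → 1/8
merge 9/80 + 9/80 → 9/40
merge 1/8 + 23/160 → 43/160
merge 9/40 + 37/160 → 73/160
merge 43/160 + 11/40 → 87/160
merge 73/160 + 87/160 → 1
L = 1/8 + 9/40 + 43/160 + 73/160 + 87/160 + 1 = 419/160 ≈ 2.619 bits/symbol.

2.619 bits/symbol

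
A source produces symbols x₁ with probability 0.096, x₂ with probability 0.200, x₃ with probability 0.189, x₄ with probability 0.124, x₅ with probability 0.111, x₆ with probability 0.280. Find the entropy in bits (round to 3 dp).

H = −Σ pᵢ log₂ pᵢ.
−0.096·log₂(0.096) = 0.3246
−0.200·log₂(0.200) = 0.4644
−0.189·log₂(0.189) = 0.4543
−0.124·log₂(0.124) = 0.3734
−0.111·log₂(0.111) = 0.3520
−0.280·log₂(0.280) = 0.5142
Sum ≈ 2.4829 → 2.483 bits.

2.483 bits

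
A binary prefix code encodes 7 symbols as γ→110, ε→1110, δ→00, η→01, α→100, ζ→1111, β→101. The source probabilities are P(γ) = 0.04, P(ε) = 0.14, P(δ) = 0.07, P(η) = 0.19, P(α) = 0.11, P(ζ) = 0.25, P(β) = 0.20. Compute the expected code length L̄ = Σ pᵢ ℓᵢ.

3.13 bits/symbol

L̄ = Σ pᵢ·ℓᵢ = 0.04·3 + 0.14·4 + 0.07·2 + 0.19·2 + 0.11·3 + 0.25·4 + 0.20·3 = 3.13 bits/symbol.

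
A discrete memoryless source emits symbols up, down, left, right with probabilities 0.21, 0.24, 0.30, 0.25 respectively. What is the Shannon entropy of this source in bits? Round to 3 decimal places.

H = −Σ pᵢ log₂ pᵢ.
−0.21·log₂(0.21) = 0.4728
−0.24·log₂(0.24) = 0.4941
−0.30·log₂(0.30) = 0.5211
−0.25·log₂(0.25) = 0.5000
Sum ≈ 1.9880 → 1.988 bits.

1.988 bits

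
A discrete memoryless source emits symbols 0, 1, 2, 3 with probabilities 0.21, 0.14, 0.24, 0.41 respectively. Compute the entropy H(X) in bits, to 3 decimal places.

H = −Σ pᵢ log₂ pᵢ.
−0.21·log₂(0.21) = 0.4728
−0.14·log₂(0.14) = 0.3971
−0.24·log₂(0.24) = 0.4941
−0.41·log₂(0.41) = 0.5274
Sum ≈ 1.8915 → 1.891 bits.

1.891 bits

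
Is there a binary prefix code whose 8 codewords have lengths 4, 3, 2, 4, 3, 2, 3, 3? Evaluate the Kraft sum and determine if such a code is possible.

With common denominator 2^4 = 16: Σ 2^(−ℓᵢ) = 1/16 + 2/16 + 4/16 + 1/16 + 2/16 + 4/16 + 2/16 + 2/16 = 18/16 = 1.125.
Kraft's inequality requires Σ ≤ 1; here Σ = 1.125 > 1, so no such prefix code exists.

1.125; no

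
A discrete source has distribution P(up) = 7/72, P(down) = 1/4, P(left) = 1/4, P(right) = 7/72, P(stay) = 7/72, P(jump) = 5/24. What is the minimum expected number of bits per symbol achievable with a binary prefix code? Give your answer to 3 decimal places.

2.486 bits/symbol

Repeatedly combine the two least-probable nodes; the expected code length is the sum of the merged weights.
merge 7/72 + 7/72 → 7/36
merge 7/72 + 7/36 → 7/24
merge 5/24 + 1/4 → 11/24
merge 1/4 + 7/24 → 13/24
merge 11/24 + 13/24 → 1
L = 7/36 + 7/24 + 11/24 + 13/24 + 1 = 179/72 ≈ 2.486 bits/symbol.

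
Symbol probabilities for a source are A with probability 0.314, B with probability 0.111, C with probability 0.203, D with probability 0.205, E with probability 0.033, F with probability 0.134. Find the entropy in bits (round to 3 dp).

H = −Σ pᵢ log₂ pᵢ.
−0.314·log₂(0.314) = 0.5247
−0.111·log₂(0.111) = 0.3520
−0.203·log₂(0.203) = 0.4670
−0.205·log₂(0.205) = 0.4687
−0.033·log₂(0.033) = 0.1624
−0.134·log₂(0.134) = 0.3886
Sum ≈ 2.3634 → 2.363 bits.

2.363 bits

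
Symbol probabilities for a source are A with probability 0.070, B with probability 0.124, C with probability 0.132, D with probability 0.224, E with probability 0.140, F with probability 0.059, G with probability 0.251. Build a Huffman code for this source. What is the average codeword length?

2.654 bits/symbol

Repeatedly combine the two least-probable nodes; the expected code length is the sum of the merged weights.
merge 59/1000 + 7/100 → 129/1000
merge 31/250 + 129/1000 → 253/1000
merge 33/250 + 7/50 → 34/125
merge 28/125 + 251/1000 → 19/40
merge 253/1000 + 34/125 → 21/40
merge 19/40 + 21/40 → 1
L = 129/1000 + 253/1000 + 34/125 + 19/40 + 21/40 + 1 = 1327/500 = 2.654 bits/symbol.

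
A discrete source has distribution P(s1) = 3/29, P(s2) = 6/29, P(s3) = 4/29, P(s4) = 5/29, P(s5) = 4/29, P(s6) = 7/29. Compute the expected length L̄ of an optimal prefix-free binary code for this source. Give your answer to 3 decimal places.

2.552 bits/symbol

Repeatedly combine the two least-probable nodes; the expected code length is the sum of the merged weights.
merge 3/29 + 4/29 → 7/29
merge 4/29 + 5/29 → 9/29
merge 6/29 + 7/29 → 13/29
merge 7/29 + 9/29 → 16/29
merge 13/29 + 16/29 → 1
L = 7/29 + 9/29 + 13/29 + 16/29 + 1 = 74/29 ≈ 2.552 bits/symbol.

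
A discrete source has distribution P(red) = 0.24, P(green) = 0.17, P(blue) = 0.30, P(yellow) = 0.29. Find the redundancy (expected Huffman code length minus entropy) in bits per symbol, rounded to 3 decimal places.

0.032 bits

Entropy H = −Σ p log₂ p ≈ 1.9677 bits.
Huffman merges: 17/100+6/25→41/100; 29/100+3/10→59/100; 41/100+59/100→1. L = 2 ≈ 2.0000.
L − H = 2.0000 − 1.9677 = 0.032 bits.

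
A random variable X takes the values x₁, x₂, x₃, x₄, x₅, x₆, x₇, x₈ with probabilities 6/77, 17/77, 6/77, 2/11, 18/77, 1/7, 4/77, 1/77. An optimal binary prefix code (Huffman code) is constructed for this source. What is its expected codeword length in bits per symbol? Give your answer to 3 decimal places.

2.753 bits/symbol

Repeatedly combine the two least-probable nodes; the expected code length is the sum of the merged weights.
merge 1/77 + 4/77 → 5/77
merge 5/77 + 6/77 → 1/7
merge 6/77 + 1/7 → 17/77
merge 1/7 + 2/11 → 25/77
merge 17/77 + 17/77 → 34/77
merge 18/77 + 25/77 → 43/77
merge 34/77 + 43/77 → 1
L = 5/77 + 1/7 + 17/77 + 25/77 + 34/77 + 43/77 + 1 = 212/77 ≈ 2.753 bits/symbol.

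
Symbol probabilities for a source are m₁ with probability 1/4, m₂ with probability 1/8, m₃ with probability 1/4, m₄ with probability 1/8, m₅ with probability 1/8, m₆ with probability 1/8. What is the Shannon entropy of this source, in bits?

Each probability is a power of 1/2, so log₂(1/p) is an integer.
H = Σ p·log₂(1/p) = 1/4·2 + 1/8·3 + 1/4·2 + 1/8·3 + 1/8·3 + 1/8·3 = 2.5 bits.

2.5 bits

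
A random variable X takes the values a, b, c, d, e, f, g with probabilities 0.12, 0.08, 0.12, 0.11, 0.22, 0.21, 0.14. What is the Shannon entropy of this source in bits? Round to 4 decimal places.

2.7264 bits

H = −Σ pᵢ log₂ pᵢ.
−0.12·log₂(0.12) = 0.3671
−0.08·log₂(0.08) = 0.2915
−0.12·log₂(0.12) = 0.3671
−0.11·log₂(0.11) = 0.3503
−0.22·log₂(0.22) = 0.4806
−0.21·log₂(0.21) = 0.4728
−0.14·log₂(0.14) = 0.3971
Sum ≈ 2.7264 → 2.7264 bits.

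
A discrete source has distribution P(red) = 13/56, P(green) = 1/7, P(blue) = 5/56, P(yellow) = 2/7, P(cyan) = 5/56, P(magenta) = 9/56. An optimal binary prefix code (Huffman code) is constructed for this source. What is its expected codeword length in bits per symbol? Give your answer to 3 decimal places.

Repeatedly combine the two least-probable nodes; the expected code length is the sum of the merged weights.
merge 5/56 + 5/56 → 5/28
merge 1/7 + 9/56 → 17/56
merge 5/28 + 13/56 → 23/56
merge 2/7 + 17/56 → 33/56
merge 23/56 + 33/56 → 1
L = 5/28 + 17/56 + 23/56 + 33/56 + 1 = 139/56 ≈ 2.482 bits/symbol.

2.482 bits/symbol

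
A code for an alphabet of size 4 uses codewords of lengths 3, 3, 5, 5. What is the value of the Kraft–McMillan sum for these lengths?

With common denominator 2^5 = 32: Σ 2^(−ℓᵢ) = 4/32 + 4/32 + 1/32 + 1/32 = 10/32 = 0.3125.

0.3125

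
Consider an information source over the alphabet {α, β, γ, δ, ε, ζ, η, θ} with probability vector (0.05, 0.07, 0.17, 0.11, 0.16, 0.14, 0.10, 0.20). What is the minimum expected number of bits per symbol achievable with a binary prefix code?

Repeatedly combine the two least-probable nodes; the expected code length is the sum of the merged weights.
merge 1/20 + 7/100 → 3/25
merge 1/10 + 11/100 → 21/100
merge 3/25 + 7/50 → 13/50
merge 4/25 + 17/100 → 33/100
merge 1/5 + 21/100 → 41/100
merge 13/50 + 33/100 → 59/100
merge 41/100 + 59/100 → 1
L = 3/25 + 21/100 + 13/50 + 33/100 + 41/100 + 59/100 + 1 = 73/25 = 2.92 bits/symbol.

2.92 bits/symbol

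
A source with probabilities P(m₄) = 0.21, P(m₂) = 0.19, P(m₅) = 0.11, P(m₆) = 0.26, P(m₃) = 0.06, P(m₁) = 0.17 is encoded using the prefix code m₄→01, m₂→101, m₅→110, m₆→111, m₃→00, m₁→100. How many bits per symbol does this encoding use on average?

2.73 bits/symbol

L̄ = Σ pᵢ·ℓᵢ = 0.21·2 + 0.19·3 + 0.11·3 + 0.26·3 + 0.06·2 + 0.17·3 = 2.73 bits/symbol.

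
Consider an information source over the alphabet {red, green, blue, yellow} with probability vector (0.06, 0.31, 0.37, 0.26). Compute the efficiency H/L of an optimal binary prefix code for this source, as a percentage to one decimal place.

92.5%

Entropy H = −Σ p log₂ p ≈ 1.8033 bits.
Huffman merges: 3/50+13/50→8/25; 31/100+8/25→63/100; 37/100+63/100→1. L = 39/20 ≈ 1.9500.
Efficiency = H/L = 1.8033/1.9500 = 92.5%.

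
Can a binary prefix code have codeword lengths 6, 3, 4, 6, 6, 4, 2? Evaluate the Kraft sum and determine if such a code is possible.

0.546875; yes

With common denominator 2^6 = 64: Σ 2^(−ℓᵢ) = 1/64 + 8/64 + 4/64 + 1/64 + 1/64 + 4/64 + 16/64 = 35/64 = 0.546875.
Kraft's inequality requires Σ ≤ 1; here Σ = 0.546875 ≤ 1, so such a prefix code exists.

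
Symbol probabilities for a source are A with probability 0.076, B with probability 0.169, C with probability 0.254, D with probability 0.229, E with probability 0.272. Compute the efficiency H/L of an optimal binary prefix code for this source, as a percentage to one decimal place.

98.7%

Entropy H = −Σ p log₂ p ≈ 2.2161 bits.
Huffman merges: 19/250+169/1000→49/200; 229/1000+49/200→237/500; 127/500+34/125→263/500; 237/500+263/500→1. L = 449/200 ≈ 2.2450.
Efficiency = H/L = 2.2161/2.2450 = 98.7%.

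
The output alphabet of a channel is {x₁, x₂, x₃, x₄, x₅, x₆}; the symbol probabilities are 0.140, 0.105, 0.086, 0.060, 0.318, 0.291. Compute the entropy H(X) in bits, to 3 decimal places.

H = −Σ pᵢ log₂ pᵢ.
−0.140·log₂(0.140) = 0.3971
−0.105·log₂(0.105) = 0.3414
−0.086·log₂(0.086) = 0.3044
−0.060·log₂(0.060) = 0.2435
−0.318·log₂(0.318) = 0.5256
−0.291·log₂(0.291) = 0.5182
Sum ≈ 2.3303 → 2.330 bits.

2.330 bits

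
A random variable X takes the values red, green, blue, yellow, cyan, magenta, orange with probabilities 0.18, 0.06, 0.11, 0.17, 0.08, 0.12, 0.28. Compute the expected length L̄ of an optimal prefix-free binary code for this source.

2.68 bits/symbol

Repeatedly combine the two least-probable nodes; the expected code length is the sum of the merged weights.
merge 3/50 + 2/25 → 7/50
merge 11/100 + 3/25 → 23/100
merge 7/50 + 17/100 → 31/100
merge 9/50 + 23/100 → 41/100
merge 7/25 + 31/100 → 59/100
merge 41/100 + 59/100 → 1
L = 7/50 + 23/100 + 31/100 + 41/100 + 59/100 + 1 = 67/25 = 2.68 bits/symbol.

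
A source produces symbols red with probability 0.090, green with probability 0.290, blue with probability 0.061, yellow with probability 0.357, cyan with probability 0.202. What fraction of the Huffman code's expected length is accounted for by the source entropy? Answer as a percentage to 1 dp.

96.6%

Entropy H = −Σ p log₂ p ≈ 2.0733 bits.
Huffman merges: 61/1000+9/100→151/1000; 151/1000+101/500→353/1000; 29/100+353/1000→643/1000; 357/1000+643/1000→1. L = 2147/1000 ≈ 2.1470.
Efficiency = H/L = 2.0733/2.1470 = 96.6%.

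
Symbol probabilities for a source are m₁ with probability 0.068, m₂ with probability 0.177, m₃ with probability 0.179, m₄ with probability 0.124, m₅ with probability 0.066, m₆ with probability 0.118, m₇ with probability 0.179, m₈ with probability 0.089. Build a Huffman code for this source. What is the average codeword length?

2.955 bits/symbol

Repeatedly combine the two least-probable nodes; the expected code length is the sum of the merged weights.
merge 33/500 + 17/250 → 67/500
merge 89/1000 + 59/500 → 207/1000
merge 31/250 + 67/500 → 129/500
merge 177/1000 + 179/1000 → 89/250
merge 179/1000 + 207/1000 → 193/500
merge 129/500 + 89/250 → 307/500
merge 193/500 + 307/500 → 1
L = 67/500 + 207/1000 + 129/500 + 89/250 + 193/500 + 307/500 + 1 = 591/200 = 2.955 bits/symbol.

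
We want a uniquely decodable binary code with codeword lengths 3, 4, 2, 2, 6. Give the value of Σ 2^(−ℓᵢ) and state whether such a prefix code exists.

0.703125; yes

With common denominator 2^6 = 64: Σ 2^(−ℓᵢ) = 8/64 + 4/64 + 16/64 + 16/64 + 1/64 = 45/64 = 0.703125.
Kraft's inequality requires Σ ≤ 1; here Σ = 0.703125 ≤ 1, so such a prefix code exists.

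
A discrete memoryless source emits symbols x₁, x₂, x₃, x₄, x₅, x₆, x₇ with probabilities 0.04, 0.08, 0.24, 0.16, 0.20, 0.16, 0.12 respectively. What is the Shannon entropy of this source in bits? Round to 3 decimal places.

H = −Σ pᵢ log₂ pᵢ.
−0.04·log₂(0.04) = 0.1858
−0.08·log₂(0.08) = 0.2915
−0.24·log₂(0.24) = 0.4941
−0.16·log₂(0.16) = 0.4230
−0.20·log₂(0.20) = 0.4644
−0.16·log₂(0.16) = 0.4230
−0.12·log₂(0.12) = 0.3671
Sum ≈ 2.6489 → 2.649 bits.

2.649 bits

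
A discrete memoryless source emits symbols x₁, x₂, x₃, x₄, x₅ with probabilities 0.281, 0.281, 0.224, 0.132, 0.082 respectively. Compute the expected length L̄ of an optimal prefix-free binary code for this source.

2.214 bits/symbol

Repeatedly combine the two least-probable nodes; the expected code length is the sum of the merged weights.
merge 41/500 + 33/250 → 107/500
merge 107/500 + 28/125 → 219/500
merge 281/1000 + 281/1000 → 281/500
merge 219/500 + 281/500 → 1
L = 107/500 + 219/500 + 281/500 + 1 = 1107/500 = 2.214 bits/symbol.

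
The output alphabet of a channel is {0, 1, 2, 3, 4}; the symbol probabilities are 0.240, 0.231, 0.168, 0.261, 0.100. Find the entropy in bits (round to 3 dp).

H = −Σ pᵢ log₂ pᵢ.
−0.240·log₂(0.240) = 0.4941
−0.231·log₂(0.231) = 0.4883
−0.168·log₂(0.168) = 0.4323
−0.261·log₂(0.261) = 0.5058
−0.100·log₂(0.100) = 0.3322
Sum ≈ 2.2528 → 2.253 bits.

2.253 bits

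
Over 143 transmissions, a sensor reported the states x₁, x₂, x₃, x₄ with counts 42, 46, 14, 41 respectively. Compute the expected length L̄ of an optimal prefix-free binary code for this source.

2 bits/symbol

Probabilities are the counts divided by 143.
Repeatedly combine the two least-probable nodes; the expected code length is the sum of the merged weights.
merge 14/143 + 41/143 → 5/13
merge 42/143 + 46/143 → 8/13
merge 5/13 + 8/13 → 1
L = 5/13 + 8/13 + 1 = 2 bits/symbol.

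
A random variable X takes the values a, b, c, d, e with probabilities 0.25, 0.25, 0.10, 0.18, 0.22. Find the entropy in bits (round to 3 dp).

H = −Σ pᵢ log₂ pᵢ.
−0.25·log₂(0.25) = 0.5000
−0.25·log₂(0.25) = 0.5000
−0.10·log₂(0.10) = 0.3322
−0.18·log₂(0.18) = 0.4453
−0.22·log₂(0.22) = 0.4806
Sum ≈ 2.2581 → 2.258 bits.

2.258 bits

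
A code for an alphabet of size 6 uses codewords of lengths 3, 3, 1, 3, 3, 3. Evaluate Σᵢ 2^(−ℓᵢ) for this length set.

1.125

With common denominator 2^3 = 8: Σ 2^(−ℓᵢ) = 1/8 + 1/8 + 4/8 + 1/8 + 1/8 + 1/8 = 9/8 = 1.125.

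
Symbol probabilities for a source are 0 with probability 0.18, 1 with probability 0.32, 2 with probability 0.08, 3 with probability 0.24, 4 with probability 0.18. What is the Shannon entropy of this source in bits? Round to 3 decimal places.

H = −Σ pᵢ log₂ pᵢ.
−0.18·log₂(0.18) = 0.4453
−0.32·log₂(0.32) = 0.5260
−0.08·log₂(0.08) = 0.2915
−0.24·log₂(0.24) = 0.4941
−0.18·log₂(0.18) = 0.4453
Sum ≈ 2.2023 → 2.202 bits.

2.202 bits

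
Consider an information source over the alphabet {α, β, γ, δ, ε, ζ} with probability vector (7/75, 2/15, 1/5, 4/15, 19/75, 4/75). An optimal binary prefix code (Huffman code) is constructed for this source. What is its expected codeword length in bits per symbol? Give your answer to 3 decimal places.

Repeatedly combine the two least-probable nodes; the expected code length is the sum of the merged weights.
merge 4/75 + 7/75 → 11/75
merge 2/15 + 11/75 → 7/25
merge 1/5 + 19/75 → 34/75
merge 4/15 + 7/25 → 41/75
merge 34/75 + 41/75 → 1
L = 11/75 + 7/25 + 34/75 + 41/75 + 1 = 182/75 ≈ 2.427 bits/symbol.

2.427 bits/symbol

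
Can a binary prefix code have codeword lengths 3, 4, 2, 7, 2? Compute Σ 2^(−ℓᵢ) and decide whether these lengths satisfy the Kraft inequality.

0.6953125; yes

With common denominator 2^7 = 128: Σ 2^(−ℓᵢ) = 16/128 + 8/128 + 32/128 + 1/128 + 32/128 = 89/128 = 0.6953125.
Kraft's inequality requires Σ ≤ 1; here Σ = 0.6953125 ≤ 1, so such a prefix code exists.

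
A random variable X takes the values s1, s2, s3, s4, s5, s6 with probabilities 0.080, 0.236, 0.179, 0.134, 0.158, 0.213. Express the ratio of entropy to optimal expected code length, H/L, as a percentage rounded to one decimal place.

Entropy H = −Σ p log₂ p ≈ 2.5118 bits.
Huffman merges: 2/25+67/500→107/500; 79/500+179/1000→337/1000; 213/1000+107/500→427/1000; 59/250+337/1000→573/1000; 427/1000+573/1000→1. L = 2551/1000 ≈ 2.5510.
Efficiency = H/L = 2.5118/2.5510 = 98.5%.

98.5%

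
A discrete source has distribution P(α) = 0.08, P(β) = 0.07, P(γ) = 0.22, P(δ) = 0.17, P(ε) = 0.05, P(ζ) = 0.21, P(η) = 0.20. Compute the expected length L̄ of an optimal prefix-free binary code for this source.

Repeatedly combine the two least-probable nodes; the expected code length is the sum of the merged weights.
merge 1/20 + 7/100 → 3/25
merge 2/25 + 3/25 → 1/5
merge 17/100 + 1/5 → 37/100
merge 1/5 + 21/100 → 41/100
merge 11/50 + 37/100 → 59/100
merge 41/100 + 59/100 → 1
L = 3/25 + 1/5 + 37/100 + 41/100 + 59/100 + 1 = 269/100 = 2.69 bits/symbol.

2.69 bits/symbol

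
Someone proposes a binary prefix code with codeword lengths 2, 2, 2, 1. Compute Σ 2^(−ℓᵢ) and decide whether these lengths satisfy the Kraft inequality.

1.25; no

With common denominator 2^2 = 4: Σ 2^(−ℓᵢ) = 1/4 + 1/4 + 1/4 + 2/4 = 5/4 = 1.25.
Kraft's inequality requires Σ ≤ 1; here Σ = 1.25 > 1, so no such prefix code exists.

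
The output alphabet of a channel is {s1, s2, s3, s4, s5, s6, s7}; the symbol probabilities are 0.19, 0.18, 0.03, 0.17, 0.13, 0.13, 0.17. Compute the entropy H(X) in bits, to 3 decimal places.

H = −Σ pᵢ log₂ pᵢ.
−0.19·log₂(0.19) = 0.4552
−0.18·log₂(0.18) = 0.4453
−0.03·log₂(0.03) = 0.1518
−0.17·log₂(0.17) = 0.4346
−0.13·log₂(0.13) = 0.3826
−0.13·log₂(0.13) = 0.3826
−0.17·log₂(0.17) = 0.4346
Sum ≈ 2.6868 → 2.687 bits.

2.687 bits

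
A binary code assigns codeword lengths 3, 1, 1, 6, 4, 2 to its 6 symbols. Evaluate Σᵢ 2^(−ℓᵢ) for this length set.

With common denominator 2^6 = 64: Σ 2^(−ℓᵢ) = 8/64 + 32/64 + 32/64 + 1/64 + 4/64 + 16/64 = 93/64 = 1.453125.

1.453125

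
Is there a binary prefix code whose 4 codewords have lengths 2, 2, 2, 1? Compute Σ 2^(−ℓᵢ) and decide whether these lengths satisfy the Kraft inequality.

With common denominator 2^2 = 4: Σ 2^(−ℓᵢ) = 1/4 + 1/4 + 1/4 + 2/4 = 5/4 = 1.25.
Kraft's inequality requires Σ ≤ 1; here Σ = 1.25 > 1, so no such prefix code exists.

1.25; no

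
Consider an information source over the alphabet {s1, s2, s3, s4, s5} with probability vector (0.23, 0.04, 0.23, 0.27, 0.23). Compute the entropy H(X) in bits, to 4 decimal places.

2.1588 bits

H = −Σ pᵢ log₂ pᵢ.
−0.23·log₂(0.23) = 0.4877
−0.04·log₂(0.04) = 0.1858
−0.23·log₂(0.23) = 0.4877
−0.27·log₂(0.27) = 0.5100
−0.23·log₂(0.23) = 0.4877
Sum ≈ 2.1588 → 2.1588 bits.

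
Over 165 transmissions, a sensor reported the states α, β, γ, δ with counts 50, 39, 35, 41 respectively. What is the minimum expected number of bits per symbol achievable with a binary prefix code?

Probabilities are the counts divided by 165.
Repeatedly combine the two least-probable nodes; the expected code length is the sum of the merged weights.
merge 7/33 + 13/55 → 74/165
merge 41/165 + 10/33 → 91/165
merge 74/165 + 91/165 → 1
L = 74/165 + 91/165 + 1 = 2 bits/symbol.

2 bits/symbol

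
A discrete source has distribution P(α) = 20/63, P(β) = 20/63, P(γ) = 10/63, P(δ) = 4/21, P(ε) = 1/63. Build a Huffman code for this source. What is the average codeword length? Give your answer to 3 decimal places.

2.175 bits/symbol

Repeatedly combine the two least-probable nodes; the expected code length is the sum of the merged weights.
merge 1/63 + 10/63 → 11/63
merge 11/63 + 4/21 → 23/63
merge 20/63 + 20/63 → 40/63
merge 23/63 + 40/63 → 1
L = 11/63 + 23/63 + 40/63 + 1 = 137/63 ≈ 2.175 bits/symbol.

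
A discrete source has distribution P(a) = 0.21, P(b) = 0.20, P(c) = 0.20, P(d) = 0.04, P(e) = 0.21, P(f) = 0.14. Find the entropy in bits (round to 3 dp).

H = −Σ pᵢ log₂ pᵢ.
−0.21·log₂(0.21) = 0.4728
−0.20·log₂(0.20) = 0.4644
−0.20·log₂(0.20) = 0.4644
−0.04·log₂(0.04) = 0.1858
−0.21·log₂(0.21) = 0.4728
−0.14·log₂(0.14) = 0.3971
Sum ≈ 2.4573 → 2.457 bits.

2.457 bits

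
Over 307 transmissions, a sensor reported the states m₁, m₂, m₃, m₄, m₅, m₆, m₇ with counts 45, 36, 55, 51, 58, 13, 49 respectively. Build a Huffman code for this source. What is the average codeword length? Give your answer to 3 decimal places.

Probabilities are the counts divided by 307.
Repeatedly combine the two least-probable nodes; the expected code length is the sum of the merged weights.
merge 13/307 + 36/307 → 49/307
merge 45/307 + 49/307 → 94/307
merge 49/307 + 51/307 → 100/307
merge 55/307 + 58/307 → 113/307
merge 94/307 + 100/307 → 194/307
merge 113/307 + 194/307 → 1
L = 49/307 + 94/307 + 100/307 + 113/307 + 194/307 + 1 = 857/307 ≈ 2.792 bits/symbol.

2.792 bits/symbol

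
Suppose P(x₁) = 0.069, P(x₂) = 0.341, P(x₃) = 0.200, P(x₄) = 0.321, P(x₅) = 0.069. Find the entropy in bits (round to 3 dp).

2.052 bits

H = −Σ pᵢ log₂ pᵢ.
−0.069·log₂(0.069) = 0.2662
−0.341·log₂(0.341) = 0.5293
−0.200·log₂(0.200) = 0.4644
−0.321·log₂(0.321) = 0.5262
−0.069·log₂(0.069) = 0.2662
Sum ≈ 2.0522 → 2.052 bits.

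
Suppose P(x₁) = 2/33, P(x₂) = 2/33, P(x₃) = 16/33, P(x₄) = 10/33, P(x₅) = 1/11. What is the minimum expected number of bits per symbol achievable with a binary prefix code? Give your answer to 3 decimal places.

1.848 bits/symbol

Repeatedly combine the two least-probable nodes; the expected code length is the sum of the merged weights.
merge 2/33 + 2/33 → 4/33
merge 1/11 + 4/33 → 7/33
merge 7/33 + 10/33 → 17/33
merge 16/33 + 17/33 → 1
L = 4/33 + 7/33 + 17/33 + 1 = 61/33 ≈ 1.848 bits/symbol.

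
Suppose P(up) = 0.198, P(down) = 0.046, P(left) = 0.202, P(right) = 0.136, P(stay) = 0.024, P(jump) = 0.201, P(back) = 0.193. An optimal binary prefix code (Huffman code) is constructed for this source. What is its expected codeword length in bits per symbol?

2.667 bits/symbol

Repeatedly combine the two least-probable nodes; the expected code length is the sum of the merged weights.
merge 3/125 + 23/500 → 7/100
merge 7/100 + 17/125 → 103/500
merge 193/1000 + 99/500 → 391/1000
merge 201/1000 + 101/500 → 403/1000
merge 103/500 + 391/1000 → 597/1000
merge 403/1000 + 597/1000 → 1
L = 7/100 + 103/500 + 391/1000 + 403/1000 + 597/1000 + 1 = 2667/1000 = 2.667 bits/symbol.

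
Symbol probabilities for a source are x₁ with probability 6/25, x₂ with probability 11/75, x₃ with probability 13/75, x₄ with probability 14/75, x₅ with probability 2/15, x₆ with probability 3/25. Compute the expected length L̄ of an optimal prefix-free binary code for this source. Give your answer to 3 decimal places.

Repeatedly combine the two least-probable nodes; the expected code length is the sum of the merged weights.
merge 3/25 + 2/15 → 19/75
merge 11/75 + 13/75 → 8/25
merge 14/75 + 6/25 → 32/75
merge 19/75 + 8/25 → 43/75
merge 32/75 + 43/75 → 1
L = 19/75 + 8/25 + 32/75 + 43/75 + 1 = 193/75 ≈ 2.573 bits/symbol.

2.573 bits/symbol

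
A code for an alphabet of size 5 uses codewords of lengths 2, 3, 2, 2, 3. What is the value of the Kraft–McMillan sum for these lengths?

With common denominator 2^3 = 8: Σ 2^(−ℓᵢ) = 2/8 + 1/8 + 2/8 + 2/8 + 1/8 = 8/8 = 1.

1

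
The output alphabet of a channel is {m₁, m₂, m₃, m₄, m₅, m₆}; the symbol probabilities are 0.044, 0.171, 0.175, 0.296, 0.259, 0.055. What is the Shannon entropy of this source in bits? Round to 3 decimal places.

H = −Σ pᵢ log₂ pᵢ.
−0.044·log₂(0.044) = 0.1983
−0.171·log₂(0.171) = 0.4357
−0.175·log₂(0.175) = 0.4401
−0.296·log₂(0.296) = 0.5199
−0.259·log₂(0.259) = 0.5048
−0.055·log₂(0.055) = 0.2301
Sum ≈ 2.3288 → 2.329 bits.

2.329 bits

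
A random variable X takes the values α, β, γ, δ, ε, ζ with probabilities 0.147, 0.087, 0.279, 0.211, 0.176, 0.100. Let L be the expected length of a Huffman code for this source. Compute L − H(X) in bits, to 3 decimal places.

Entropy H = −Σ p log₂ p ≈ 2.4739 bits.
Huffman merges: 87/1000+1/10→187/1000; 147/1000+22/125→323/1000; 187/1000+211/1000→199/500; 279/1000+323/1000→301/500; 199/500+301/500→1. L = 251/100 ≈ 2.5100.
L − H = 2.5100 − 2.4739 = 0.036 bits.

0.036 bits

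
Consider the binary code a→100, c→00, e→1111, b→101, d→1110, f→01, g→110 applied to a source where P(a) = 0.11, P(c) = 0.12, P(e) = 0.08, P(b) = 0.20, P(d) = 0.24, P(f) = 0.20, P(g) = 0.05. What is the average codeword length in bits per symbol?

L̄ = Σ pᵢ·ℓᵢ = 0.11·3 + 0.12·2 + 0.08·4 + 0.20·3 + 0.24·4 + 0.20·2 + 0.05·3 = 3 bits/symbol.

3 bits/symbol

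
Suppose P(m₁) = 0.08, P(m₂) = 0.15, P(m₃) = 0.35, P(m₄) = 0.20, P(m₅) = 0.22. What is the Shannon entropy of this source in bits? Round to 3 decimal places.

2.177 bits

H = −Σ pᵢ log₂ pᵢ.
−0.08·log₂(0.08) = 0.2915
−0.15·log₂(0.15) = 0.4105
−0.35·log₂(0.35) = 0.5301
−0.20·log₂(0.20) = 0.4644
−0.22·log₂(0.22) = 0.4806
Sum ≈ 2.1771 → 2.177 bits.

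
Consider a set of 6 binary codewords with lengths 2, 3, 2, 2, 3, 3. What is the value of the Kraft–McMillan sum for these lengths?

With common denominator 2^3 = 8: Σ 2^(−ℓᵢ) = 2/8 + 1/8 + 2/8 + 2/8 + 1/8 + 1/8 = 9/8 = 1.125.

1.125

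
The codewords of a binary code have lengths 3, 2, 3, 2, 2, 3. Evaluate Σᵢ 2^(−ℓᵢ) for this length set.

1.125

With common denominator 2^3 = 8: Σ 2^(−ℓᵢ) = 1/8 + 2/8 + 1/8 + 2/8 + 2/8 + 1/8 = 9/8 = 1.125.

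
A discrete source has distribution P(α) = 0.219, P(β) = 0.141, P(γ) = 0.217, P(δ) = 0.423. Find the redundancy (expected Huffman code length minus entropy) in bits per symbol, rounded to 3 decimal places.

Entropy H = −Σ p log₂ p ≈ 1.8817 bits.
Huffman merges: 141/1000+217/1000→179/500; 219/1000+179/500→577/1000; 423/1000+577/1000→1. L = 387/200 ≈ 1.9350.
L − H = 1.9350 − 1.8817 = 0.053 bits.

0.053 bits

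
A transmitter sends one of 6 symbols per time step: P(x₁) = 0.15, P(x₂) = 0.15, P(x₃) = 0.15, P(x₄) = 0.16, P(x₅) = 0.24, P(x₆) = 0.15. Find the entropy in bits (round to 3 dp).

H = −Σ pᵢ log₂ pᵢ.
−0.15·log₂(0.15) = 0.4105
−0.15·log₂(0.15) = 0.4105
−0.15·log₂(0.15) = 0.4105
−0.16·log₂(0.16) = 0.4230
−0.24·log₂(0.24) = 0.4941
−0.15·log₂(0.15) = 0.4105
Sum ≈ 2.5593 → 2.559 bits.

2.559 bits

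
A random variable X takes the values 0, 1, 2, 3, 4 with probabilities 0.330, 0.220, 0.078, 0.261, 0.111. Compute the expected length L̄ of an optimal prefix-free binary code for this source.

2.189 bits/symbol

Repeatedly combine the two least-probable nodes; the expected code length is the sum of the merged weights.
merge 39/500 + 111/1000 → 189/1000
merge 189/1000 + 11/50 → 409/1000
merge 261/1000 + 33/100 → 591/1000
merge 409/1000 + 591/1000 → 1
L = 189/1000 + 409/1000 + 591/1000 + 1 = 2189/1000 = 2.189 bits/symbol.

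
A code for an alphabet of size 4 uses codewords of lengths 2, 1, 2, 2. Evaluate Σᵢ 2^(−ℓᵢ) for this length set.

With common denominator 2^2 = 4: Σ 2^(−ℓᵢ) = 1/4 + 2/4 + 1/4 + 1/4 = 5/4 = 1.25.

1.25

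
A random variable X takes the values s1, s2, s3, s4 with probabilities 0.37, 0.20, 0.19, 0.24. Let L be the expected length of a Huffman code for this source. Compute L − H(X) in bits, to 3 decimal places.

0.056 bits

Entropy H = −Σ p log₂ p ≈ 1.9445 bits.
Huffman merges: 19/100+1/5→39/100; 6/25+37/100→61/100; 39/100+61/100→1. L = 2 ≈ 2.0000.
L − H = 2.0000 − 1.9445 = 0.056 bits.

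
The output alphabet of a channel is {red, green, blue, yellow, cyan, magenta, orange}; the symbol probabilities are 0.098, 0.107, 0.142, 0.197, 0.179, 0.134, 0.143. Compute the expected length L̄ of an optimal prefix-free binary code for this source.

2.803 bits/symbol

Repeatedly combine the two least-probable nodes; the expected code length is the sum of the merged weights.
merge 49/500 + 107/1000 → 41/200
merge 67/500 + 71/500 → 69/250
merge 143/1000 + 179/1000 → 161/500
merge 197/1000 + 41/200 → 201/500
merge 69/250 + 161/500 → 299/500
merge 201/500 + 299/500 → 1
L = 41/200 + 69/250 + 161/500 + 201/500 + 299/500 + 1 = 2803/1000 = 2.803 bits/symbol.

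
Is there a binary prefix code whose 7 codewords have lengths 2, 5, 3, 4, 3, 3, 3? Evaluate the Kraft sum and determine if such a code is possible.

0.84375; yes

With common denominator 2^5 = 32: Σ 2^(−ℓᵢ) = 8/32 + 1/32 + 4/32 + 2/32 + 4/32 + 4/32 + 4/32 = 27/32 = 0.84375.
Kraft's inequality requires Σ ≤ 1; here Σ = 0.84375 ≤ 1, so such a prefix code exists.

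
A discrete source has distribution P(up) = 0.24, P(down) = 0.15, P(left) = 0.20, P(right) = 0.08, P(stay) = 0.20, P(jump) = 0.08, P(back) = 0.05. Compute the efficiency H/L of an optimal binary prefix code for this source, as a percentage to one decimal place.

97.9%

Entropy H = −Σ p log₂ p ≈ 2.6326 bits.
Huffman merges: 1/20+2/25→13/100; 2/25+13/100→21/100; 3/20+1/5→7/20; 1/5+21/100→41/100; 6/25+7/20→59/100; 41/100+59/100→1. L = 269/100 ≈ 2.6900.
Efficiency = H/L = 2.6326/2.6900 = 97.9%.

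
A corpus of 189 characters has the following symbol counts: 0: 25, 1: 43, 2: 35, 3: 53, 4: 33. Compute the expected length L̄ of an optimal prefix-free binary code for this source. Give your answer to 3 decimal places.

Probabilities are the counts divided by 189.
Repeatedly combine the two least-probable nodes; the expected code length is the sum of the merged weights.
merge 25/189 + 11/63 → 58/189
merge 5/27 + 43/189 → 26/63
merge 53/189 + 58/189 → 37/63
merge 26/63 + 37/63 → 1
L = 58/189 + 26/63 + 37/63 + 1 = 436/189 ≈ 2.307 bits/symbol.

2.307 bits/symbol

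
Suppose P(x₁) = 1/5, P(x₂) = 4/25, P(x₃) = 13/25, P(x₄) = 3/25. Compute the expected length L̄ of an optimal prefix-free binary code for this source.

Repeatedly combine the two least-probable nodes; the expected code length is the sum of the merged weights.
merge 3/25 + 4/25 → 7/25
merge 1/5 + 7/25 → 12/25
merge 12/25 + 13/25 → 1
L = 7/25 + 12/25 + 1 = 44/25 = 1.76 bits/symbol.

1.76 bits/symbol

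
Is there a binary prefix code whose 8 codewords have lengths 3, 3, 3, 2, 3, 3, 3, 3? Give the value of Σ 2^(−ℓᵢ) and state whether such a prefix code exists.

1.125; no

With common denominator 2^3 = 8: Σ 2^(−ℓᵢ) = 1/8 + 1/8 + 1/8 + 2/8 + 1/8 + 1/8 + 1/8 + 1/8 = 9/8 = 1.125.
Kraft's inequality requires Σ ≤ 1; here Σ = 1.125 > 1, so no such prefix code exists.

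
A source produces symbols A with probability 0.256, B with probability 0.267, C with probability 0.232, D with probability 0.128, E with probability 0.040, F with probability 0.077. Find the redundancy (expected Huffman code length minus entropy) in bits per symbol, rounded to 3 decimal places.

Entropy H = −Σ p log₂ p ≈ 2.3511 bits.
Huffman merges: 1/25+77/1000→117/1000; 117/1000+16/125→49/200; 29/125+49/200→477/1000; 32/125+267/1000→523/1000; 477/1000+523/1000→1. L = 1181/500 ≈ 2.3620.
L − H = 2.3620 − 2.3511 = 0.011 bits.

0.011 bits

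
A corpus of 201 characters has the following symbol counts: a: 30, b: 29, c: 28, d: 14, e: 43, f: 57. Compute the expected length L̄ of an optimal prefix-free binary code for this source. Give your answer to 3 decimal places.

2.502 bits/symbol

Probabilities are the counts divided by 201.
Repeatedly combine the two least-probable nodes; the expected code length is the sum of the merged weights.
merge 14/201 + 28/201 → 14/67
merge 29/201 + 10/67 → 59/201
merge 14/67 + 43/201 → 85/201
merge 19/67 + 59/201 → 116/201
merge 85/201 + 116/201 → 1
L = 14/67 + 59/201 + 85/201 + 116/201 + 1 = 503/201 ≈ 2.502 bits/symbol.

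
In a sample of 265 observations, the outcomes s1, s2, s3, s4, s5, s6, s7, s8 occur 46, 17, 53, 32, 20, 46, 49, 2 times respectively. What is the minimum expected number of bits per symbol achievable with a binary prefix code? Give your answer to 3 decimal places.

2.834 bits/symbol

Probabilities are the counts divided by 265.
Repeatedly combine the two least-probable nodes; the expected code length is the sum of the merged weights.
merge 2/265 + 17/265 → 19/265
merge 19/265 + 4/53 → 39/265
merge 32/265 + 39/265 → 71/265
merge 46/265 + 46/265 → 92/265
merge 49/265 + 1/5 → 102/265
merge 71/265 + 92/265 → 163/265
merge 102/265 + 163/265 → 1
L = 19/265 + 39/265 + 71/265 + 92/265 + 102/265 + 163/265 + 1 = 751/265 ≈ 2.834 bits/symbol.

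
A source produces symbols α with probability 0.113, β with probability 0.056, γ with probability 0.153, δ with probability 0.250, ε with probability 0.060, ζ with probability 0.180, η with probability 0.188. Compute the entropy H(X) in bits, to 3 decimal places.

2.645 bits

H = −Σ pᵢ log₂ pᵢ.
−0.113·log₂(0.113) = 0.3555
−0.056·log₂(0.056) = 0.2329
−0.153·log₂(0.153) = 0.4144
−0.250·log₂(0.250) = 0.5000
−0.060·log₂(0.060) = 0.2435
−0.180·log₂(0.180) = 0.4453
−0.188·log₂(0.188) = 0.4533
Sum ≈ 2.6449 → 2.645 bits.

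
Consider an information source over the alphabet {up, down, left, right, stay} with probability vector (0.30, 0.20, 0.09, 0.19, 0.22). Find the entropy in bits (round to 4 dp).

H = −Σ pᵢ log₂ pᵢ.
−0.30·log₂(0.30) = 0.5211
−0.20·log₂(0.20) = 0.4644
−0.09·log₂(0.09) = 0.3127
−0.19·log₂(0.19) = 0.4552
−0.22·log₂(0.22) = 0.4806
Sum ≈ 2.2339 → 2.2339 bits.

2.2339 bits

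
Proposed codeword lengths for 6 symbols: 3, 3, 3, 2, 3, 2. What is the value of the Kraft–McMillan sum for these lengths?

1

With common denominator 2^3 = 8: Σ 2^(−ℓᵢ) = 1/8 + 1/8 + 1/8 + 2/8 + 1/8 + 2/8 = 8/8 = 1.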